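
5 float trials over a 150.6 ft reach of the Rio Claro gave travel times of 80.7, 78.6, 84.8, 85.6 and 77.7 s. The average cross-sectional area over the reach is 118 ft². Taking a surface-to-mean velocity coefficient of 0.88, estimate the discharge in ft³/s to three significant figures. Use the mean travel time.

192 ft³/s

t̄ = (80.7 + 78.6 + 84.8 + 85.6 + 77.7) / 5 = 81.48 s
v_surface = L / t̄ = 150.6 / 81.48 = 1.848 ft/s
v_mean = 0.88 × 1.848 = 1.627 ft/s
Q = A × v_mean = 118 × 1.627 = 191.9 ft³/s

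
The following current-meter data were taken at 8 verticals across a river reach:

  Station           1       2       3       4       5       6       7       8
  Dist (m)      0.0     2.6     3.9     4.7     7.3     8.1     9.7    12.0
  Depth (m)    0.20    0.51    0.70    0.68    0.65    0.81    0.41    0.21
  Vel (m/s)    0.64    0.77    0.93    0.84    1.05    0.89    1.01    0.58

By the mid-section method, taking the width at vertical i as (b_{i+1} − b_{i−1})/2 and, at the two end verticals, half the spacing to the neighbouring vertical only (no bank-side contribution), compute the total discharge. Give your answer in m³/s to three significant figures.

w_1 = (2.6 − 0.0)/2 = 1.3 m; q_1 = 0.64 × 0.20 × 1.3 = 0.1664 m³/s
w_2 = (3.9 − 0.0)/2 = 1.95 m; q_2 = 0.77 × 0.51 × 1.95 = 0.7658 m³/s
w_3 = (4.7 − 2.6)/2 = 1.05 m; q_3 = 0.93 × 0.70 × 1.05 = 0.6836 m³/s
w_4 = (7.3 − 3.9)/2 = 1.7 m; q_4 = 0.84 × 0.68 × 1.7 = 0.9710 m³/s
w_5 = (8.1 − 4.7)/2 = 1.7 m; q_5 = 1.05 × 0.65 × 1.7 = 1.160 m³/s
w_6 = (9.7 − 7.3)/2 = 1.2 m; q_6 = 0.89 × 0.81 × 1.2 = 0.8651 m³/s
w_7 = (12.0 − 8.1)/2 = 1.95 m; q_7 = 1.01 × 0.41 × 1.95 = 0.8075 m³/s
w_8 = (12.0 − 9.7)/2 = 1.15 m; q_8 = 0.58 × 0.21 × 1.15 = 0.1401 m³/s
Q = Σ qᵢ = 5.560 m³/s

5.56 m³/s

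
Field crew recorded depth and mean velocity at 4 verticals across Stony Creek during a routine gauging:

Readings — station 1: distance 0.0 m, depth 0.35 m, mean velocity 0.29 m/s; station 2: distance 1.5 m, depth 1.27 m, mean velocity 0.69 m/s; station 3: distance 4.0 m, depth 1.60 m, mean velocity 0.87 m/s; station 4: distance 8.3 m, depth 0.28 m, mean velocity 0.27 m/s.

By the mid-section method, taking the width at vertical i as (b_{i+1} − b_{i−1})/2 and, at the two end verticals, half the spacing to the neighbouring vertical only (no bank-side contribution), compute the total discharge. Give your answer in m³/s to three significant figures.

6.72 m³/s

w_1 = (1.5 − 0.0)/2 = 0.75 m; q_1 = 0.29 × 0.35 × 0.75 = 0.07613 m³/s
w_2 = (4.0 − 0.0)/2 = 2 m; q_2 = 0.69 × 1.27 × 2 = 1.753 m³/s
w_3 = (8.3 − 1.5)/2 = 3.4 m; q_3 = 0.87 × 1.60 × 3.4 = 4.733 m³/s
w_4 = (8.3 − 4.0)/2 = 2.15 m; q_4 = 0.27 × 0.28 × 2.15 = 0.1625 m³/s
Q = Σ qᵢ = 6.724 m³/s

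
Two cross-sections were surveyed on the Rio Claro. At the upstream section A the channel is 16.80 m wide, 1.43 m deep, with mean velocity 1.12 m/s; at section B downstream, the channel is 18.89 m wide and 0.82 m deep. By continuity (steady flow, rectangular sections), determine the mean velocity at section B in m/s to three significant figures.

1.74 m/s

Q = A₁V₁ = (16.80×1.43) × 1.12 = 26.91 m³/s
A₂ = 18.89 × 0.82 = 15.49 m²
V₂ = Q/A₂ = 26.91/15.49 = 1.737 m/s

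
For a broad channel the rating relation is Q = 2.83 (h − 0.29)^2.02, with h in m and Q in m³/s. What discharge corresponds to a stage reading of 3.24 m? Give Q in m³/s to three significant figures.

Q = 2.83 × (3.24 − 0.29)^2.02 = 2.83 × 2.95^2.02 = 25.17 m³/s

25.2 m³/s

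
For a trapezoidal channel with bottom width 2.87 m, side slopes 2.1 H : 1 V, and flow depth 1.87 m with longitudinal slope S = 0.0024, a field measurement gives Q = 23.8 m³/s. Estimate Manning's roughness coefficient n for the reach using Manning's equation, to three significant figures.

0.0279

A = (b + z·y)·y = (2.87 + 2.1×1.87)×1.87 = 12.71 m²
P = b + 2y√(1+z²) = 2.87 + 2×1.87×√(1+2.1²) = 11.57 m
R = A/P = 12.71/11.57 = 1.099 m
n = (1/Q)·A·R^(2/3)·S^(1/2) = (1/23.8) × 12.71 × 1.065 × 0.04899 = 0.02786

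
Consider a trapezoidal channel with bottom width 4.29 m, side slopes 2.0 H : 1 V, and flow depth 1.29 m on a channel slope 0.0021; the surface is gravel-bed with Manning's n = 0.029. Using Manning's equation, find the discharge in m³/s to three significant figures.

12.9 m³/s

A = (b + z·y)·y = (4.29 + 2.0×1.29)×1.29 = 8.862 m²
P = b + 2y√(1+z²) = 4.29 + 2×1.29×√(1+2.0²) = 10.06 m
R = A/P = 8.862/10.06 = 0.8810 m
Q = (1/n)·A·R^(2/3)·S^(1/2) = (1/0.029) × 8.862 × 0.8810^(2/3) × 0.0021^(1/2) = 12.87 m³/s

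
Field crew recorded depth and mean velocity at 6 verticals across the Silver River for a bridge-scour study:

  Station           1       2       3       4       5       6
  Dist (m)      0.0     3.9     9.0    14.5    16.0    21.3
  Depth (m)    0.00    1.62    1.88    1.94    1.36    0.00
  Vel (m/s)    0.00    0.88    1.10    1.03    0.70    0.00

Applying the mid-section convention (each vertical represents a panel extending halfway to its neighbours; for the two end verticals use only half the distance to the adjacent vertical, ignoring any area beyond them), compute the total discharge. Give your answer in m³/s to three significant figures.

w_2 = (9.0 − 0.0)/2 = 4.5 m; q_2 = 0.88 × 1.62 × 4.5 = 6.415 m³/s
w_3 = (14.5 − 3.9)/2 = 5.3 m; q_3 = 1.10 × 1.88 × 5.3 = 10.96 m³/s
w_4 = (16.0 − 9.0)/2 = 3.5 m; q_4 = 1.03 × 1.94 × 3.5 = 6.994 m³/s
w_5 = (21.3 − 14.5)/2 = 3.4 m; q_5 = 0.70 × 1.36 × 3.4 = 3.237 m³/s
Stations 1, 6 contribute zero (depth or velocity is 0).
Q = Σ qᵢ = 27.61 m³/s

27.6 m³/s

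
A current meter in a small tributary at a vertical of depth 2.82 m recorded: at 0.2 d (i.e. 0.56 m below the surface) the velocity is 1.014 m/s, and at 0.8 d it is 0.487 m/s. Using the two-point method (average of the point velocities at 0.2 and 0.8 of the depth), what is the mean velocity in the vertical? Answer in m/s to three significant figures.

0.751 m/s

v̄ = (1.014 + 0.487) / 2 = 0.7505 m/s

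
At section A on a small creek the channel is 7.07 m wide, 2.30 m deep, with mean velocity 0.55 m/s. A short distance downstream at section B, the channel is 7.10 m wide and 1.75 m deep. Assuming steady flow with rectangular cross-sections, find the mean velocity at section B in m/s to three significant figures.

0.720 m/s

Q = A₁V₁ = (7.07×2.30) × 0.55 = 8.944 m³/s
A₂ = 7.10 × 1.75 = 12.43 m²
V₂ = Q/A₂ = 8.944/12.43 = 0.7198 m/s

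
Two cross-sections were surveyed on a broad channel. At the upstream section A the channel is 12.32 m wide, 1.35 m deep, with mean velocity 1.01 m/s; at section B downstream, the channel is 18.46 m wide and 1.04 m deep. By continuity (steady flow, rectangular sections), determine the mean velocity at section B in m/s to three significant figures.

Q = A₁V₁ = (12.32×1.35) × 1.01 = 16.80 m³/s
A₂ = 18.46 × 1.04 = 19.20 m²
V₂ = Q/A₂ = 16.80/19.20 = 0.8750 m/s

0.875 m/s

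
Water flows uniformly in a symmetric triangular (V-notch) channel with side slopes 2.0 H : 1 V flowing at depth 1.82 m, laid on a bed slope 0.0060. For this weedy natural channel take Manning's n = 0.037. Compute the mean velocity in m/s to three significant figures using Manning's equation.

A = z·y² = 2.0×1.82² = 6.625 m²
P = 2y√(1+z²) = 2×1.82×√(1+2.0²) = 8.139 m
R = A/P = 6.625/8.139 = 0.8139 m
Q = (1/n)·A·R^(2/3)·S^(1/2) = (1/0.037) × 6.625 × 0.8139^(2/3) × 0.0060^(1/2) = 12.09 m³/s
V = Q/A = 12.09/6.625 = 1.825 m/s

1.83 m/s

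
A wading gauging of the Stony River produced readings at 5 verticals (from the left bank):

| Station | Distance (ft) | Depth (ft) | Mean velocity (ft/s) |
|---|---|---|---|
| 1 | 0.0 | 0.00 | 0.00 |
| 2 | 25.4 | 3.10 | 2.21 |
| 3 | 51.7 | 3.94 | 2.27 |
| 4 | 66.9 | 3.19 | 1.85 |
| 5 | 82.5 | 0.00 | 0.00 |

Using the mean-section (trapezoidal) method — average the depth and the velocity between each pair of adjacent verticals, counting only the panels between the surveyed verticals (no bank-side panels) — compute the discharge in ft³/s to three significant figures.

Panel 1-2: Δb = 25.4 ft, d̄ = (0.00+3.10)/2 = 1.55, v̄ = (0.00+2.21)/2 = 1.105 → q = 25.4×1.55×1.105 = 43.50 ft³/s
Panel 2-3: Δb = 26.3 ft, d̄ = (3.10+3.94)/2 = 3.52, v̄ = (2.21+2.27)/2 = 2.24 → q = 26.3×3.52×2.24 = 207.4 ft³/s
Panel 3-4: Δb = 15.2 ft, d̄ = (3.94+3.19)/2 = 3.565, v̄ = (2.27+1.85)/2 = 2.06 → q = 15.2×3.565×2.06 = 111.6 ft³/s
Panel 4-5: Δb = 15.6 ft, d̄ = (3.19+0.00)/2 = 1.595, v̄ = (1.85+0.00)/2 = 0.925 → q = 15.6×1.595×0.925 = 23.02 ft³/s
Q = Σ q = 385.5 ft³/s

386 ft³/s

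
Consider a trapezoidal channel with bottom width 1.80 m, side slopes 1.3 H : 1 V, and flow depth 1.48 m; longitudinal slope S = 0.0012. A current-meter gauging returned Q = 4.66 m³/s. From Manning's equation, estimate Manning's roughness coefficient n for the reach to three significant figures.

A = (b + z·y)·y = (1.80 + 1.3×1.48)×1.48 = 5.512 m²
P = b + 2y√(1+z²) = 1.80 + 2×1.48×√(1+1.3²) = 6.655 m
R = A/P = 5.512/6.655 = 0.8282 m
n = (1/Q)·A·R^(2/3)·S^(1/2) = (1/4.66) × 5.512 × 0.8819 × 0.03464 = 0.03613

0.0361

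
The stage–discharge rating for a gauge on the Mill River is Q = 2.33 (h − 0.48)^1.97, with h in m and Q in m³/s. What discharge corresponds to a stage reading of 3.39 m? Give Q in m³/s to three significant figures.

Q = 2.33 × (3.39 − 0.48)^1.97 = 2.33 × 2.91^1.97 = 19.11 m³/s

19.1 m³/s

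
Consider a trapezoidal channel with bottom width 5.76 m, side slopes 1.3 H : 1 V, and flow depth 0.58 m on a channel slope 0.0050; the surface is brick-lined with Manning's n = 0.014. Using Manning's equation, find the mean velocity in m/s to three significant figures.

A = (b + z·y)·y = (5.76 + 1.3×0.58)×0.58 = 3.778 m²
P = b + 2y√(1+z²) = 5.76 + 2×0.58×√(1+1.3²) = 7.663 m
R = A/P = 3.778/7.663 = 0.4931 m
Q = (1/n)·A·R^(2/3)·S^(1/2) = (1/0.014) × 3.778 × 0.4931^(2/3) × 0.0050^(1/2) = 11.91 m³/s
V = Q/A = 11.91/3.778 = 3.152 m/s

3.15 m/s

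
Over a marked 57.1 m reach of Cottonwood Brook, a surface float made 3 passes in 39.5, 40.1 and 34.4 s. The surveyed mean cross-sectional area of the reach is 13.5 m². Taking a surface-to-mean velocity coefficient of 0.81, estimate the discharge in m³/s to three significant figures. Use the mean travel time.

16.4 m³/s

t̄ = (39.5 + 40.1 + 34.4) / 3 = 38 s
v_surface = L / t̄ = 57.1 / 38 = 1.503 m/s
v_mean = 0.81 × 1.503 = 1.217 m/s
Q = A × v_mean = 13.5 × 1.217 = 16.43 m³/s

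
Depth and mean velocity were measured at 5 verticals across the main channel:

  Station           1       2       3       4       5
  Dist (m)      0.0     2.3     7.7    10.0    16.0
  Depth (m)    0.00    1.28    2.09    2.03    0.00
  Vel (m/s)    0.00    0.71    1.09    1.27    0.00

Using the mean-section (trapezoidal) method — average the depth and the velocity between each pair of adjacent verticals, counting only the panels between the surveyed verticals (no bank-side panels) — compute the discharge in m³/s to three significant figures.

18.2 m³/s

Panel 1-2: Δb = 2.3 m, d̄ = (0.00+1.28)/2 = 0.64, v̄ = (0.00+0.71)/2 = 0.355 → q = 2.3×0.64×0.355 = 0.5226 m³/s
Panel 2-3: Δb = 5.4 m, d̄ = (1.28+2.09)/2 = 1.685, v̄ = (0.71+1.09)/2 = 0.9 → q = 5.4×1.685×0.9 = 8.189 m³/s
Panel 3-4: Δb = 2.3 m, d̄ = (2.09+2.03)/2 = 2.06, v̄ = (1.09+1.27)/2 = 1.18 → q = 2.3×2.06×1.18 = 5.591 m³/s
Panel 4-5: Δb = 6 m, d̄ = (2.03+0.00)/2 = 1.015, v̄ = (1.27+0.00)/2 = 0.635 → q = 6×1.015×0.635 = 3.867 m³/s
Q = Σ q = 18.17 m³/s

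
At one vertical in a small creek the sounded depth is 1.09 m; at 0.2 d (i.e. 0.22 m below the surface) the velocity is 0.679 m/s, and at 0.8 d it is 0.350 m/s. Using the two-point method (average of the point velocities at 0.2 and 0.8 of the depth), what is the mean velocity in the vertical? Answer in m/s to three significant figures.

v̄ = (0.679 + 0.350) / 2 = 0.5145 m/s

0.515 m/s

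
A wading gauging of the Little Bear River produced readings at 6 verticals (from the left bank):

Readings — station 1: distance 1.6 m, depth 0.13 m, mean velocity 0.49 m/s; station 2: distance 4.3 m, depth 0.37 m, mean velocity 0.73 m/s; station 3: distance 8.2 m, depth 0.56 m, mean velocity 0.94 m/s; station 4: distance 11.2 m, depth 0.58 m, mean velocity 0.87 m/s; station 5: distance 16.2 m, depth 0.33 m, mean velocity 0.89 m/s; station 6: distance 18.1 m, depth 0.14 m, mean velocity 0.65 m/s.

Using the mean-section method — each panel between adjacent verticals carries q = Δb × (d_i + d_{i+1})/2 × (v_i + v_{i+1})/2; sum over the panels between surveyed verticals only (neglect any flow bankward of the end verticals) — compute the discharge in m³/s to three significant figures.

5.82 m³/s

Panel 1-2: Δb = 2.7 m, d̄ = (0.13+0.37)/2 = 0.25, v̄ = (0.49+0.73)/2 = 0.61 → q = 2.7×0.25×0.61 = 0.4118 m³/s
Panel 2-3: Δb = 3.9 m, d̄ = (0.37+0.56)/2 = 0.465, v̄ = (0.73+0.94)/2 = 0.835 → q = 3.9×0.465×0.835 = 1.514 m³/s
Panel 3-4: Δb = 3 m, d̄ = (0.56+0.58)/2 = 0.57, v̄ = (0.94+0.87)/2 = 0.905 → q = 3×0.57×0.905 = 1.548 m³/s
Panel 4-5: Δb = 5 m, d̄ = (0.58+0.33)/2 = 0.455, v̄ = (0.87+0.89)/2 = 0.88 → q = 5×0.455×0.88 = 2.002 m³/s
Panel 5-6: Δb = 1.9 m, d̄ = (0.33+0.14)/2 = 0.235, v̄ = (0.89+0.65)/2 = 0.77 → q = 1.9×0.235×0.77 = 0.3438 m³/s
Q = Σ q = 5.819 m³/s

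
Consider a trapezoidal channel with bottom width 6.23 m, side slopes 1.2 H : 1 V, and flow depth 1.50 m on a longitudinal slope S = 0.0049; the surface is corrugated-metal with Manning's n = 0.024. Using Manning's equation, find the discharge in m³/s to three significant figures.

A = (b + z·y)·y = (6.23 + 1.2×1.50)×1.50 = 12.05 m²
P = b + 2y√(1+z²) = 6.23 + 2×1.50×√(1+1.2²) = 10.92 m
R = A/P = 12.05/10.92 = 1.103 m
Q = (1/n)·A·R^(2/3)·S^(1/2) = (1/0.024) × 12.05 × 1.103^(2/3) × 0.0049^(1/2) = 37.51 m³/s

37.5 m³/s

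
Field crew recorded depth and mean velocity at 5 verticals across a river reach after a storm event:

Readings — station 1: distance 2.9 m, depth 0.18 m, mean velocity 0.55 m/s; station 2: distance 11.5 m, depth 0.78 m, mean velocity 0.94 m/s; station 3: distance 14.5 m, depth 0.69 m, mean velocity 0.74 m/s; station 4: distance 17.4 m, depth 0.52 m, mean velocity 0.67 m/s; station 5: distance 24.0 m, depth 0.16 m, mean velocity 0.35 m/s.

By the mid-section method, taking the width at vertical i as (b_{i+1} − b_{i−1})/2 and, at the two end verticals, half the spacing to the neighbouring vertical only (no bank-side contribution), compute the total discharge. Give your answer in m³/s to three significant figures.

8.02 m³/s

w_1 = (11.5 − 2.9)/2 = 4.3 m; q_1 = 0.55 × 0.18 × 4.3 = 0.4257 m³/s
w_2 = (14.5 − 2.9)/2 = 5.8 m; q_2 = 0.94 × 0.78 × 5.8 = 4.253 m³/s
w_3 = (17.4 − 11.5)/2 = 2.95 m; q_3 = 0.74 × 0.69 × 2.95 = 1.506 m³/s
w_4 = (24.0 − 14.5)/2 = 4.75 m; q_4 = 0.67 × 0.52 × 4.75 = 1.655 m³/s
w_5 = (24.0 − 17.4)/2 = 3.3 m; q_5 = 0.35 × 0.16 × 3.3 = 0.1848 m³/s
Q = Σ qᵢ = 8.024 m³/s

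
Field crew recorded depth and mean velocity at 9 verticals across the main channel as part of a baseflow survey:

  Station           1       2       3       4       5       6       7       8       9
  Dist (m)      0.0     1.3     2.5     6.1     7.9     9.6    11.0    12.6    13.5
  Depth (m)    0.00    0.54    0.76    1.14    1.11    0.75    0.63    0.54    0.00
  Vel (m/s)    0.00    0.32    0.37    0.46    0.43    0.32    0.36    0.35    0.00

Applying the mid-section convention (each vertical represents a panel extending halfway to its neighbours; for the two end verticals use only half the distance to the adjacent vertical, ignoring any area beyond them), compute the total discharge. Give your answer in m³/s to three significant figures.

w_2 = (2.5 − 0.0)/2 = 1.25 m; q_2 = 0.32 × 0.54 × 1.25 = 0.2160 m³/s
w_3 = (6.1 − 1.3)/2 = 2.4 m; q_3 = 0.37 × 0.76 × 2.4 = 0.6749 m³/s
w_4 = (7.9 − 2.5)/2 = 2.7 m; q_4 = 0.46 × 1.14 × 2.7 = 1.416 m³/s
w_5 = (9.6 − 6.1)/2 = 1.75 m; q_5 = 0.43 × 1.11 × 1.75 = 0.8353 m³/s
w_6 = (11.0 − 7.9)/2 = 1.55 m; q_6 = 0.32 × 0.75 × 1.55 = 0.3720 m³/s
w_7 = (12.6 − 9.6)/2 = 1.5 m; q_7 = 0.36 × 0.63 × 1.5 = 0.3402 m³/s
w_8 = (13.5 − 11.0)/2 = 1.25 m; q_8 = 0.35 × 0.54 × 1.25 = 0.2363 m³/s
Stations 1, 9 contribute zero (depth or velocity is 0).
Q = Σ qᵢ = 4.090 m³/s

4.09 m³/s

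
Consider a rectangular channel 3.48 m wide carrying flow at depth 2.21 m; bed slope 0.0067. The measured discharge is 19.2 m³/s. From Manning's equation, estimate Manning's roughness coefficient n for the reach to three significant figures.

A = b·y = 3.48 × 2.21 = 7.691 m²
P = b + 2y = 3.48 + 2×2.21 = 7.900 m
R = A/P = 7.691/7.900 = 0.9735 m
n = (1/Q)·A·R^(2/3)·S^(1/2) = (1/19.2) × 7.691 × 0.9823 × 0.08185 = 0.03221

0.0322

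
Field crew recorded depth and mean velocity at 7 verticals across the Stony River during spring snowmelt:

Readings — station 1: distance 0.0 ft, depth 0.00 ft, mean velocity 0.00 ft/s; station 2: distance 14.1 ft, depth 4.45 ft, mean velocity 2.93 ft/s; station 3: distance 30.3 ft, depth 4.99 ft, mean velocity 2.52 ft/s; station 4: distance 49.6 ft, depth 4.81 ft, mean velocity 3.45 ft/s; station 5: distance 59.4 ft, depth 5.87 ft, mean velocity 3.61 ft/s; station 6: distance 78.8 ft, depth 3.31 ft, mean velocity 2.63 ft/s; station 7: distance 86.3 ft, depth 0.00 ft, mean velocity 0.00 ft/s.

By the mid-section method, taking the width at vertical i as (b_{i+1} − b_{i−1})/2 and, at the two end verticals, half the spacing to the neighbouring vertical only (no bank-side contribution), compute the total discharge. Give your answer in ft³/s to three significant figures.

1090 ft³/s

w_2 = (30.3 − 0.0)/2 = 15.15 ft; q_2 = 2.93 × 4.45 × 15.15 = 197.5 ft³/s
w_3 = (49.6 − 14.1)/2 = 17.75 ft; q_3 = 2.52 × 4.99 × 17.75 = 223.2 ft³/s
w_4 = (59.4 − 30.3)/2 = 14.55 ft; q_4 = 3.45 × 4.81 × 14.55 = 241.4 ft³/s
w_5 = (78.8 − 49.6)/2 = 14.6 ft; q_5 = 3.61 × 5.87 × 14.6 = 309.4 ft³/s
w_6 = (86.3 − 59.4)/2 = 13.45 ft; q_6 = 2.63 × 3.31 × 13.45 = 117.1 ft³/s
Stations 1, 7 contribute zero (depth or velocity is 0).
Q = Σ qᵢ = 1089 ft³/s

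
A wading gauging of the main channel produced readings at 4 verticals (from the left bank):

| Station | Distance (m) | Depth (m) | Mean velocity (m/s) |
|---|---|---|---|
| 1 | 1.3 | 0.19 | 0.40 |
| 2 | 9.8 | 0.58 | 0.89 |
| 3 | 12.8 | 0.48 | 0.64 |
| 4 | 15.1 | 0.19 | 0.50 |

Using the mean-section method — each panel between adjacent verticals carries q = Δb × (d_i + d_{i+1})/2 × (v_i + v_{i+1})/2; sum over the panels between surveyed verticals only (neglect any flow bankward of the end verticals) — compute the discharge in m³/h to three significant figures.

Panel 1-2: Δb = 8.5 m, d̄ = (0.19+0.58)/2 = 0.385, v̄ = (0.40+0.89)/2 = 0.645 → q = 8.5×0.385×0.645 = 2.111 m³/s
Panel 2-3: Δb = 3 m, d̄ = (0.58+0.48)/2 = 0.53, v̄ = (0.89+0.64)/2 = 0.765 → q = 3×0.53×0.765 = 1.216 m³/s
Panel 3-4: Δb = 2.3 m, d̄ = (0.48+0.19)/2 = 0.335, v̄ = (0.64+0.50)/2 = 0.57 → q = 2.3×0.335×0.57 = 0.4392 m³/s
Q = Σ q = 3.766 m³/s
= 3.766 × 3600 = 13560 m³/h

13600 m³/h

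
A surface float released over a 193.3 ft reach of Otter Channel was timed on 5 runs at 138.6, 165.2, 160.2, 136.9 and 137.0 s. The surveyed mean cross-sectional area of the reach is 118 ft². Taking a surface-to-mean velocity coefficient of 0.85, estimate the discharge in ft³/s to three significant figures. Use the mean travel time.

131 ft³/s

t̄ = (138.6 + 165.2 + 160.2 + 136.9 + 137.0) / 5 = 147.58 s
v_surface = L / t̄ = 193.3 / 147.58 = 1.310 ft/s
v_mean = 0.85 × 1.310 = 1.113 ft/s
Q = A × v_mean = 118 × 1.113 = 131.4 ft³/s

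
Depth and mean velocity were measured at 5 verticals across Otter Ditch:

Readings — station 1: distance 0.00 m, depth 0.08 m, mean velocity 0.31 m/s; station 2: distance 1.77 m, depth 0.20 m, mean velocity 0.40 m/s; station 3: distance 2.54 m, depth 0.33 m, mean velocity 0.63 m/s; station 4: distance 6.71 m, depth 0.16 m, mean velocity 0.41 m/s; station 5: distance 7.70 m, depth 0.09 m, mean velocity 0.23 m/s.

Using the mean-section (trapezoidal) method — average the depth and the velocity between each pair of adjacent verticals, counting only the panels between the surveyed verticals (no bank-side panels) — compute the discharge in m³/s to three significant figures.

0.764 m³/s

Panel 1-2: Δb = 1.77 m, d̄ = (0.08+0.20)/2 = 0.14, v̄ = (0.31+0.40)/2 = 0.355 → q = 1.77×0.14×0.355 = 0.08797 m³/s
Panel 2-3: Δb = 0.77 m, d̄ = (0.20+0.33)/2 = 0.265, v̄ = (0.40+0.63)/2 = 0.515 → q = 0.77×0.265×0.515 = 0.1051 m³/s
Panel 3-4: Δb = 4.17 m, d̄ = (0.33+0.16)/2 = 0.245, v̄ = (0.63+0.41)/2 = 0.52 → q = 4.17×0.245×0.52 = 0.5313 m³/s
Panel 4-5: Δb = 0.99 m, d̄ = (0.16+0.09)/2 = 0.125, v̄ = (0.41+0.23)/2 = 0.32 → q = 0.99×0.125×0.32 = 0.03960 m³/s
Q = Σ q = 0.7639 m³/s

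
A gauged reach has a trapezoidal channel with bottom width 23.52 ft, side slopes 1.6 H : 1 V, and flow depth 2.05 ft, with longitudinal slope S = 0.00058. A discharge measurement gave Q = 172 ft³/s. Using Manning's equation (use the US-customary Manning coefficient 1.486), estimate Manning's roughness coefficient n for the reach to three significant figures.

0.0166

A = (b + z·y)·y = (23.52 + 1.6×2.05)×2.05 = 54.94 ft²
P = b + 2y√(1+z²) = 23.52 + 2×2.05×√(1+1.6²) = 31.26 ft
R = A/P = 54.94/31.26 = 1.758 ft
n = (1.486/Q)·A·R^(2/3)·S^(1/2) = (1.486/172) × 54.94 × 1.456 × 0.02408 = 0.01665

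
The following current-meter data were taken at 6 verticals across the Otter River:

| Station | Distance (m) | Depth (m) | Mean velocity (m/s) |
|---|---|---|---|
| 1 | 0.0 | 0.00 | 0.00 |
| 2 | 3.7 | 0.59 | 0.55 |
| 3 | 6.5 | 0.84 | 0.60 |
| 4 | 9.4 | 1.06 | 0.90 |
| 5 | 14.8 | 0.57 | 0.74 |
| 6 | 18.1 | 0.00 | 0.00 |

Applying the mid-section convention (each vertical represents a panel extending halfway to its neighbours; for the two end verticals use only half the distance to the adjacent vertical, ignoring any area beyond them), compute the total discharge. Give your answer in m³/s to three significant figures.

8.28 m³/s

w_2 = (6.5 − 0.0)/2 = 3.25 m; q_2 = 0.55 × 0.59 × 3.25 = 1.055 m³/s
w_3 = (9.4 − 3.7)/2 = 2.85 m; q_3 = 0.60 × 0.84 × 2.85 = 1.436 m³/s
w_4 = (14.8 − 6.5)/2 = 4.15 m; q_4 = 0.90 × 1.06 × 4.15 = 3.959 m³/s
w_5 = (18.1 − 9.4)/2 = 4.35 m; q_5 = 0.74 × 0.57 × 4.35 = 1.835 m³/s
Stations 1, 6 contribute zero (depth or velocity is 0).
Q = Σ qᵢ = 8.285 m³/s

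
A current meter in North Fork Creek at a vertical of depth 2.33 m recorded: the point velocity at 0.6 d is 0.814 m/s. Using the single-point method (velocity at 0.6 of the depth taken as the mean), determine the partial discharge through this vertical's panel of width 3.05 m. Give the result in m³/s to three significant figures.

5.78 m³/s

v̄ = v₀.₆ = 0.814 m/s
q = v̄ × d × w = 0.8140 × 2.33 × 3.05 = 5.785 m³/s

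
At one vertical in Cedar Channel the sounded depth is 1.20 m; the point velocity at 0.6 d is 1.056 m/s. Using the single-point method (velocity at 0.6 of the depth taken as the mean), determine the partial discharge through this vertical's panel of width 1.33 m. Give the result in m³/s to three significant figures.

v̄ = v₀.₆ = 1.056 m/s
q = v̄ × d × w = 1.056 × 1.20 × 1.33 = 1.685 m³/s

1.69 m³/s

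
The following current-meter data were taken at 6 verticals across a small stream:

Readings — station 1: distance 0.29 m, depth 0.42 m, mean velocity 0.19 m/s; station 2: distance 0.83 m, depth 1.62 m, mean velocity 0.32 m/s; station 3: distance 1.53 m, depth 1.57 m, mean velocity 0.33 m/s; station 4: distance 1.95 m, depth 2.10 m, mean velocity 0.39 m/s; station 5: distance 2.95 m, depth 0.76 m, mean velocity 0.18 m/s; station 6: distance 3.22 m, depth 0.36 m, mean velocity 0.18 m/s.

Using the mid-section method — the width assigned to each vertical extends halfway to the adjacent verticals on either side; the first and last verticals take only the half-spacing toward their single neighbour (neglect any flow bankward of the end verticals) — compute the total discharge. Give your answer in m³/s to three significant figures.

1.31 m³/s

w_1 = (0.83 − 0.29)/2 = 0.27 m; q_1 = 0.19 × 0.42 × 0.27 = 0.02155 m³/s
w_2 = (1.53 − 0.29)/2 = 0.62 m; q_2 = 0.32 × 1.62 × 0.62 = 0.3214 m³/s
w_3 = (1.95 − 0.83)/2 = 0.56 m; q_3 = 0.33 × 1.57 × 0.56 = 0.2901 m³/s
w_4 = (2.95 − 1.53)/2 = 0.71 m; q_4 = 0.39 × 2.10 × 0.71 = 0.5815 m³/s
w_5 = (3.22 − 1.95)/2 = 0.635 m; q_5 = 0.18 × 0.76 × 0.635 = 0.08687 m³/s
w_6 = (3.22 − 2.95)/2 = 0.135 m; q_6 = 0.18 × 0.36 × 0.135 = 0.008748 m³/s
Q = Σ qᵢ = 1.310 m³/s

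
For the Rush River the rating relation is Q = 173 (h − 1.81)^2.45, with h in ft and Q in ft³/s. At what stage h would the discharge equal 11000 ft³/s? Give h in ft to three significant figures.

h − h₀ = (Q/C)^(1/b) = (11000/173)^(1/2.45) = 5.446 ft
h = 1.81 + 5.446 = 7.256 ft

7.26 ft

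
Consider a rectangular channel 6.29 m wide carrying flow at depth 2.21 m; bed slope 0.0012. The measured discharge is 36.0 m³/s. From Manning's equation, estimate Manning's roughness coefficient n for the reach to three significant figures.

A = b·y = 6.29 × 2.21 = 13.90 m²
P = b + 2y = 6.29 + 2×2.21 = 10.71 m
R = A/P = 13.90/10.71 = 1.298 m
n = (1/Q)·A·R^(2/3)·S^(1/2) = (1/36.0) × 13.90 × 1.190 × 0.03464 = 0.01592

0.0159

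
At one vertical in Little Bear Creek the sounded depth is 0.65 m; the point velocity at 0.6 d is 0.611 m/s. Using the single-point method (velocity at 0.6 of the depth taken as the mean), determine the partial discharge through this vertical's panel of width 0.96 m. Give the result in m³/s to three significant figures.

v̄ = v₀.₆ = 0.611 m/s
q = v̄ × d × w = 0.6110 × 0.65 × 0.96 = 0.3813 m³/s

0.381 m³/s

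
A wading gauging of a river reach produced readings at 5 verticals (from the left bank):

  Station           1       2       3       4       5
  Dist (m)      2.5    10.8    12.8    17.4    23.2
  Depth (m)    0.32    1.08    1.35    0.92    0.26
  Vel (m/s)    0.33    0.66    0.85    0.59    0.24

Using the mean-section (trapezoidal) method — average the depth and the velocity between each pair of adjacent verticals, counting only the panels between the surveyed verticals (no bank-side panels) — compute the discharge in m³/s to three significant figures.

9.89 m³/s

Panel 1-2: Δb = 8.3 m, d̄ = (0.32+1.08)/2 = 0.7, v̄ = (0.33+0.66)/2 = 0.495 → q = 8.3×0.7×0.495 = 2.876 m³/s
Panel 2-3: Δb = 2 m, d̄ = (1.08+1.35)/2 = 1.215, v̄ = (0.66+0.85)/2 = 0.755 → q = 2×1.215×0.755 = 1.835 m³/s
Panel 3-4: Δb = 4.6 m, d̄ = (1.35+0.92)/2 = 1.135, v̄ = (0.85+0.59)/2 = 0.72 → q = 4.6×1.135×0.72 = 3.759 m³/s
Panel 4-5: Δb = 5.8 m, d̄ = (0.92+0.26)/2 = 0.59, v̄ = (0.59+0.24)/2 = 0.415 → q = 5.8×0.59×0.415 = 1.420 m³/s
Q = Σ q = 9.890 m³/s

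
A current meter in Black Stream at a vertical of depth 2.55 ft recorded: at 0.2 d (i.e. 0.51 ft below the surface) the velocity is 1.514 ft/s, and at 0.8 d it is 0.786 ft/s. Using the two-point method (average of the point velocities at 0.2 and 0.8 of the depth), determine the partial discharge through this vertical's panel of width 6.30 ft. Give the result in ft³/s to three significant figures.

18.5 ft³/s

v̄ = (1.514 + 0.786) / 2 = 1.150 ft/s
q = v̄ × d × w = 1.150 × 2.55 × 6.30 = 18.47 ft³/s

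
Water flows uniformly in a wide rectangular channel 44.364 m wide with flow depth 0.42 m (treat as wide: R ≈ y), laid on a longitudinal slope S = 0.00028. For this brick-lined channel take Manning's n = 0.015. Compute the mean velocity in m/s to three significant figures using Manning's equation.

A = b·y = 44.364 × 0.42 = 18.63 m²
Wide channel: R ≈ y = 0.42 m
Q = (1/n)·A·R^(2/3)·S^(1/2) = (1/0.015) × 18.63 × 0.4200^(2/3) × 0.00028^(1/2) = 11.66 m³/s
V = Q/A = 11.66/18.63 = 0.6256 m/s

0.626 m/s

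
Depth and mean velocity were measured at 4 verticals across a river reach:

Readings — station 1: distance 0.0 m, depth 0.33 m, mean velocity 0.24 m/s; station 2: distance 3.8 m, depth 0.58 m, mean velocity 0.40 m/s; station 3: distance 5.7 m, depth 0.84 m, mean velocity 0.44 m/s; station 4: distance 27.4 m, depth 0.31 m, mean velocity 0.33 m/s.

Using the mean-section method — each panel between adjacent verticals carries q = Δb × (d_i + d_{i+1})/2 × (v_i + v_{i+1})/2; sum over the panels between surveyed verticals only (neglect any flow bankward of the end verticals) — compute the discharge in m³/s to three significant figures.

Panel 1-2: Δb = 3.8 m, d̄ = (0.33+0.58)/2 = 0.455, v̄ = (0.24+0.40)/2 = 0.32 → q = 3.8×0.455×0.32 = 0.5533 m³/s
Panel 2-3: Δb = 1.9 m, d̄ = (0.58+0.84)/2 = 0.71, v̄ = (0.40+0.44)/2 = 0.42 → q = 1.9×0.71×0.42 = 0.5666 m³/s
Panel 3-4: Δb = 21.7 m, d̄ = (0.84+0.31)/2 = 0.575, v̄ = (0.44+0.33)/2 = 0.385 → q = 21.7×0.575×0.385 = 4.804 m³/s
Q = Σ q = 5.924 m³/s

5.92 m³/s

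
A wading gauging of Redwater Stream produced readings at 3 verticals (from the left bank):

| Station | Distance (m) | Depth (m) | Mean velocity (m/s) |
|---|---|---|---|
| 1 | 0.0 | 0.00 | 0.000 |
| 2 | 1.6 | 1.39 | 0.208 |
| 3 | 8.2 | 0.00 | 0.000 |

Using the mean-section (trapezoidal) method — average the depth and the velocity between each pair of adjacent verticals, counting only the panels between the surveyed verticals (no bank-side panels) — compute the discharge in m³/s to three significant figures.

Panel 1-2: Δb = 1.6 m, d̄ = (0.00+1.39)/2 = 0.695, v̄ = (0.000+0.208)/2 = 0.104 → q = 1.6×0.695×0.104 = 0.1156 m³/s
Panel 2-3: Δb = 6.6 m, d̄ = (1.39+0.00)/2 = 0.695, v̄ = (0.208+0.000)/2 = 0.104 → q = 6.6×0.695×0.104 = 0.4770 m³/s
Q = Σ q = 0.5927 m³/s

0.593 m³/s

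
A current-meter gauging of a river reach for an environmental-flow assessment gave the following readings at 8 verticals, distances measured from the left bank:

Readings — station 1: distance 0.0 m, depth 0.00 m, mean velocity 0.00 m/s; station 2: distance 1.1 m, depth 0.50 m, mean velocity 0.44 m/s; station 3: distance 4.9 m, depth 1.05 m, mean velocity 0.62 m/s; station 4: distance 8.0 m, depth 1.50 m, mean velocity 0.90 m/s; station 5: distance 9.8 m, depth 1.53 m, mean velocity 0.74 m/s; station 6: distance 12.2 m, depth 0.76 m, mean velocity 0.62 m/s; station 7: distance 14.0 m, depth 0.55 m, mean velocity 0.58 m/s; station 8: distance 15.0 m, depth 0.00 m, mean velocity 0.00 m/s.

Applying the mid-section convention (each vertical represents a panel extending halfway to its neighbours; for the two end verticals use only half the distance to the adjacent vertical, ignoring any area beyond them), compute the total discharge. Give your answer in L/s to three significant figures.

w_2 = (4.9 − 0.0)/2 = 2.45 m; q_2 = 0.44 × 0.50 × 2.45 = 0.5390 m³/s
w_3 = (8.0 − 1.1)/2 = 3.45 m; q_3 = 0.62 × 1.05 × 3.45 = 2.246 m³/s
w_4 = (9.8 − 4.9)/2 = 2.45 m; q_4 = 0.90 × 1.50 × 2.45 = 3.308 m³/s
w_5 = (12.2 − 8.0)/2 = 2.1 m; q_5 = 0.74 × 1.53 × 2.1 = 2.378 m³/s
w_6 = (14.0 − 9.8)/2 = 2.1 m; q_6 = 0.62 × 0.76 × 2.1 = 0.9895 m³/s
w_7 = (15.0 − 12.2)/2 = 1.4 m; q_7 = 0.58 × 0.55 × 1.4 = 0.4466 m³/s
Stations 1, 8 contribute zero (depth or velocity is 0).
Q = Σ qᵢ = 9.906 m³/s
= 9.906 × 1000 = 9906 L/s

9910 L/s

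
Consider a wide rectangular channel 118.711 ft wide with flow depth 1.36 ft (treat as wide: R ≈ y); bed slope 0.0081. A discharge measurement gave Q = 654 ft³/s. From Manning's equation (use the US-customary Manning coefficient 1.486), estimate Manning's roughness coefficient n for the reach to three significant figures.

A = b·y = 118.711 × 1.36 = 161.4 ft²
Wide channel: R ≈ y = 1.36 ft
n = (1.486/Q)·A·R^(2/3)·S^(1/2) = (1.486/654) × 161.4 × 1.228 × 0.09000 = 0.04053

0.0405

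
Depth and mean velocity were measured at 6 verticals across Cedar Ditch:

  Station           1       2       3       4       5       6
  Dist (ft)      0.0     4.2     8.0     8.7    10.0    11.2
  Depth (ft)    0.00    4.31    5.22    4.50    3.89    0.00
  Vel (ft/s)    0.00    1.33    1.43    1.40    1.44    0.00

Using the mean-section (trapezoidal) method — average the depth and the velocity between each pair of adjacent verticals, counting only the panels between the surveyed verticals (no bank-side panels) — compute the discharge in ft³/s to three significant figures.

Panel 1-2: Δb = 4.2 ft, d̄ = (0.00+4.31)/2 = 2.155, v̄ = (0.00+1.33)/2 = 0.665 → q = 4.2×2.155×0.665 = 6.019 ft³/s
Panel 2-3: Δb = 3.8 ft, d̄ = (4.31+5.22)/2 = 4.765, v̄ = (1.33+1.43)/2 = 1.38 → q = 3.8×4.765×1.38 = 24.99 ft³/s
Panel 3-4: Δb = 0.7 ft, d̄ = (5.22+4.50)/2 = 4.86, v̄ = (1.43+1.40)/2 = 1.415 → q = 0.7×4.86×1.415 = 4.814 ft³/s
Panel 4-5: Δb = 1.3 ft, d̄ = (4.50+3.89)/2 = 4.195, v̄ = (1.40+1.44)/2 = 1.42 → q = 1.3×4.195×1.42 = 7.744 ft³/s
Panel 5-6: Δb = 1.2 ft, d̄ = (3.89+0.00)/2 = 1.945, v̄ = (1.44+0.00)/2 = 0.72 → q = 1.2×1.945×0.72 = 1.680 ft³/s
Q = Σ q = 45.24 ft³/s

45.2 ft³/s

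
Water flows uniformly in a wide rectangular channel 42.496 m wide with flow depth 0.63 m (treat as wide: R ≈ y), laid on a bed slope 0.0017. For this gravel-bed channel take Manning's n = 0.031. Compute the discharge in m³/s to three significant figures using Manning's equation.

26.2 m³/s

A = b·y = 42.496 × 0.63 = 26.77 m²
Wide channel: R ≈ y = 0.63 m
Q = (1/n)·A·R^(2/3)·S^(1/2) = (1/0.031) × 26.77 × 0.6300^(2/3) × 0.0017^(1/2) = 26.17 m³/s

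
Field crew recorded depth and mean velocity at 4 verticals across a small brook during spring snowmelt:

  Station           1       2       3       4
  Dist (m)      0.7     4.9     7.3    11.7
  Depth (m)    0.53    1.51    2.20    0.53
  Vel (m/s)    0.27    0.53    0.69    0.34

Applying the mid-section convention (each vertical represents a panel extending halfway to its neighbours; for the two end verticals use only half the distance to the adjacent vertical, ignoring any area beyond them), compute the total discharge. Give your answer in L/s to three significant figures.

8500 L/s

w_1 = (4.9 − 0.7)/2 = 2.1 m; q_1 = 0.27 × 0.53 × 2.1 = 0.3005 m³/s
w_2 = (7.3 − 0.7)/2 = 3.3 m; q_2 = 0.53 × 1.51 × 3.3 = 2.641 m³/s
w_3 = (11.7 − 4.9)/2 = 3.4 m; q_3 = 0.69 × 2.20 × 3.4 = 5.161 m³/s
w_4 = (11.7 − 7.3)/2 = 2.2 m; q_4 = 0.34 × 0.53 × 2.2 = 0.3964 m³/s
Q = Σ qᵢ = 8.499 m³/s
= 8.499 × 1000 = 8499 L/s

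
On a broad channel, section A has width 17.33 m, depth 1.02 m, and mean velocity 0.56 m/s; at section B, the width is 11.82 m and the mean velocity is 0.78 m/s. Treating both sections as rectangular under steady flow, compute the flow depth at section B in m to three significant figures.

Q = A₁V₁ = (17.33×1.02) × 0.56 = 9.899 m³/s
d₂ = Q/(b₂ V₂) = 9.899/(11.82×0.78) = 1.074 m

1.07 m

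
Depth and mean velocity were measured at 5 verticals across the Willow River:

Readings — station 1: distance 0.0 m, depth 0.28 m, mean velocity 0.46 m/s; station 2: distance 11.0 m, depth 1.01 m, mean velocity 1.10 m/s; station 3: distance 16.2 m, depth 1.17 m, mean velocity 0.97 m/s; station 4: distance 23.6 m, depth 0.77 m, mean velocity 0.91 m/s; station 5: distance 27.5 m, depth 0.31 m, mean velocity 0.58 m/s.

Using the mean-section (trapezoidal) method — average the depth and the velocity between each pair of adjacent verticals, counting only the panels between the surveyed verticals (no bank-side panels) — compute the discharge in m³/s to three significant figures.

19.7 m³/s

Panel 1-2: Δb = 11 m, d̄ = (0.28+1.01)/2 = 0.645, v̄ = (0.46+1.10)/2 = 0.78 → q = 11×0.645×0.78 = 5.534 m³/s
Panel 2-3: Δb = 5.2 m, d̄ = (1.01+1.17)/2 = 1.09, v̄ = (1.10+0.97)/2 = 1.035 → q = 5.2×1.09×1.035 = 5.866 m³/s
Panel 3-4: Δb = 7.4 m, d̄ = (1.17+0.77)/2 = 0.97, v̄ = (0.97+0.91)/2 = 0.94 → q = 7.4×0.97×0.94 = 6.747 m³/s
Panel 4-5: Δb = 3.9 m, d̄ = (0.77+0.31)/2 = 0.54, v̄ = (0.91+0.58)/2 = 0.745 → q = 3.9×0.54×0.745 = 1.569 m³/s
Q = Σ q = 19.72 m³/s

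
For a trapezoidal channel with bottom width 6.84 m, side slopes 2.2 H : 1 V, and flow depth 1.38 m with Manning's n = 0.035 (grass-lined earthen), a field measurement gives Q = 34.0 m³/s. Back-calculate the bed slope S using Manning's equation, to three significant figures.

A = (b + z·y)·y = (6.84 + 2.2×1.38)×1.38 = 13.63 m²
P = b + 2y√(1+z²) = 6.84 + 2×1.38×√(1+2.2²) = 13.51 m
R = A/P = 13.63/13.51 = 1.009 m
S = (Q·n / (1·A·R^(2/3)))² = (34.0×0.035 / (1×13.63×1.006))² = 0.007535

0.00754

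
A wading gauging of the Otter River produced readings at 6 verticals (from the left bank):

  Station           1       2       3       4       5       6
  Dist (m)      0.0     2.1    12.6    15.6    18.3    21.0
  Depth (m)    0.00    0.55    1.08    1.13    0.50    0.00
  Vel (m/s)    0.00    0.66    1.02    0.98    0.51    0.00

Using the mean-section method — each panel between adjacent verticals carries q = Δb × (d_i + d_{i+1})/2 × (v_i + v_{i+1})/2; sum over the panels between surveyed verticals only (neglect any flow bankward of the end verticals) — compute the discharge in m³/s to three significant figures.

12.5 m³/s

Panel 1-2: Δb = 2.1 m, d̄ = (0.00+0.55)/2 = 0.275, v̄ = (0.00+0.66)/2 = 0.33 → q = 2.1×0.275×0.33 = 0.1906 m³/s
Panel 2-3: Δb = 10.5 m, d̄ = (0.55+1.08)/2 = 0.815, v̄ = (0.66+1.02)/2 = 0.84 → q = 10.5×0.815×0.84 = 7.188 m³/s
Panel 3-4: Δb = 3 m, d̄ = (1.08+1.13)/2 = 1.105, v̄ = (1.02+0.98)/2 = 1 → q = 3×1.105×1 = 3.315 m³/s
Panel 4-5: Δb = 2.7 m, d̄ = (1.13+0.50)/2 = 0.815, v̄ = (0.98+0.51)/2 = 0.745 → q = 2.7×0.815×0.745 = 1.639 m³/s
Panel 5-6: Δb = 2.7 m, d̄ = (0.50+0.00)/2 = 0.25, v̄ = (0.51+0.00)/2 = 0.255 → q = 2.7×0.25×0.255 = 0.1721 m³/s
Q = Σ q = 12.51 m³/s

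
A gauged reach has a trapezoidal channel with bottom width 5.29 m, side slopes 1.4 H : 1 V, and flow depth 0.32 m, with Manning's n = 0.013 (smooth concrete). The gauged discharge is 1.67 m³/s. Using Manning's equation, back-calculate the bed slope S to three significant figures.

A = (b + z·y)·y = (5.29 + 1.4×0.32)×0.32 = 1.836 m²
P = b + 2y√(1+z²) = 5.29 + 2×0.32×√(1+1.4²) = 6.391 m
R = A/P = 1.836/6.391 = 0.2873 m
S = (Q·n / (1·A·R^(2/3)))² = (1.67×0.013 / (1×1.836×0.4354))² = 0.0007374

0.000737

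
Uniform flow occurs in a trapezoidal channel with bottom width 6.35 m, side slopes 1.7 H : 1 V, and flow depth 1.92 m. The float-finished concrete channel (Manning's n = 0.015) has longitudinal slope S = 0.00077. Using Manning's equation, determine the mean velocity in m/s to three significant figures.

A = (b + z·y)·y = (6.35 + 1.7×1.92)×1.92 = 18.46 m²
P = b + 2y√(1+z²) = 6.35 + 2×1.92×√(1+1.7²) = 13.92 m
R = A/P = 18.46/13.92 = 1.326 m
Q = (1/n)·A·R^(2/3)·S^(1/2) = (1/0.015) × 18.46 × 1.326^(2/3) × 0.00077^(1/2) = 41.21 m³/s
V = Q/A = 41.21/18.46 = 2.232 m/s

2.23 m/s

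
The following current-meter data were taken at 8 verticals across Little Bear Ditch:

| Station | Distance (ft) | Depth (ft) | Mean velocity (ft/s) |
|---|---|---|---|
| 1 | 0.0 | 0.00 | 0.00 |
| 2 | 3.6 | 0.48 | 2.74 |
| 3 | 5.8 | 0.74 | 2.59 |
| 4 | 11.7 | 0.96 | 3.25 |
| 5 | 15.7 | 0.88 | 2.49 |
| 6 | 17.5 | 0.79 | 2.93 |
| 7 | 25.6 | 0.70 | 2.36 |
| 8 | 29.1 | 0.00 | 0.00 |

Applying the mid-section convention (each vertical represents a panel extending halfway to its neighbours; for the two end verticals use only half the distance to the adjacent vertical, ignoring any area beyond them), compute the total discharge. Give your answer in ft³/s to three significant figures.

54.4 ft³/s

w_2 = (5.8 − 0.0)/2 = 2.9 ft; q_2 = 2.74 × 0.48 × 2.9 = 3.814 ft³/s
w_3 = (11.7 − 3.6)/2 = 4.05 ft; q_3 = 2.59 × 0.74 × 4.05 = 7.762 ft³/s
w_4 = (15.7 − 5.8)/2 = 4.95 ft; q_4 = 3.25 × 0.96 × 4.95 = 15.44 ft³/s
w_5 = (17.5 − 11.7)/2 = 2.9 ft; q_5 = 2.49 × 0.88 × 2.9 = 6.354 ft³/s
w_6 = (25.6 − 15.7)/2 = 4.95 ft; q_6 = 2.93 × 0.79 × 4.95 = 11.46 ft³/s
w_7 = (29.1 − 17.5)/2 = 5.8 ft; q_7 = 2.36 × 0.70 × 5.8 = 9.582 ft³/s
Stations 1, 8 contribute zero (depth or velocity is 0).
Q = Σ qᵢ = 54.41 ft³/s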